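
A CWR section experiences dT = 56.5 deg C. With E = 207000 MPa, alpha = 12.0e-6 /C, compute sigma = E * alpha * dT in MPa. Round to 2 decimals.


sigma = E * alpha * dT
sigma = 207000 * 12.0e-6 * 56.5
sigma = 2.484 * 56.5
sigma = 140.35 MPa

140.35


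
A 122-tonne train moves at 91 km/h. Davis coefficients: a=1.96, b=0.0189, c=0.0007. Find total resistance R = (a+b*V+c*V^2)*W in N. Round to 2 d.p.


b*V = 0.0189 * 91 = 1.7199
c*V^2 = 0.0007 * 8281 = 5.7967
R_per_t = 1.96 + 1.7199 + 5.7967 = 9.4766 N/t
R_total = 9.4766 * 122 = 1156.15 N

1156.15


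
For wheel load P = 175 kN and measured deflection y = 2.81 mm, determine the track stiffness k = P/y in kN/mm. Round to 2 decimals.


Track stiffness k = P / y
k = 175 / 2.81
k = 62.28 kN/mm

62.28


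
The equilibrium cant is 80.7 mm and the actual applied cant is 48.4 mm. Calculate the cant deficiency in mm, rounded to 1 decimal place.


Cant deficiency = equilibrium cant - actual cant
CD = 80.7 - 48.4
CD = 32.3 mm

32.3


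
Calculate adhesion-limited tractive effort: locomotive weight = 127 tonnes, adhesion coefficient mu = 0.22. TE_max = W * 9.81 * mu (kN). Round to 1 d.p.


TE_max = W * g * mu
TE_max = 127 * 9.81 * 0.22
TE_max = 1245.87 * 0.22
TE_max = 274.1 kN

274.1


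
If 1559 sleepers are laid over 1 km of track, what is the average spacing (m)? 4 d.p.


Spacing = 1000 m / number of sleepers
Spacing = 1000 / 1559
Spacing = 0.6414 m

0.6414


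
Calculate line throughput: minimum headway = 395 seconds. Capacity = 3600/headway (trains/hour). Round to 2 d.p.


Capacity = 3600 / headway
Capacity = 3600 / 395
Capacity = 9.11 trains/hour

9.11


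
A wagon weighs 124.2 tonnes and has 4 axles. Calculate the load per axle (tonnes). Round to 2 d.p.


Load per axle = total weight / number of axles
Load = 124.2 / 4
Load = 31.05 tonnes

31.05


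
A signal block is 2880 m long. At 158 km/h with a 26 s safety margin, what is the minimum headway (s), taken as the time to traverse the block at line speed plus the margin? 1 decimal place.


V = 158 / 3.6 = 43.8889 m/s
Block traversal time = 2880 / 43.8889 = 65.6203 s
Headway = 65.6203 + 26
Headway = 91.6 s

91.6


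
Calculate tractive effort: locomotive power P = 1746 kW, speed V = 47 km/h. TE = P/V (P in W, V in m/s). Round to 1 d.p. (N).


Convert: P = 1746 kW = 1746000 W
V = 47 / 3.6 = 13.0556 m/s
TE = 1746000 / 13.0556
TE = 133736.2 N

133736.2


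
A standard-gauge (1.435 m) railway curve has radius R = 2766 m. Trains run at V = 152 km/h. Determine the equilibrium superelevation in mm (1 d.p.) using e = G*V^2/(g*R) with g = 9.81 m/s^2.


Convert speed: V = 152 / 3.6 = 42.2222 m/s
Apply formula: e = 1.435 * 42.2222^2 / (9.81 * 2766)
e = 1.435 * 1782.716 / 27134.46
e = 0.094279 m = 94.3 mm

94.3


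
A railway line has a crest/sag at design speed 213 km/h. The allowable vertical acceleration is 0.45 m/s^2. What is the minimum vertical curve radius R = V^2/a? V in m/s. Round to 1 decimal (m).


Convert speed: V = 213 / 3.6 = 59.1667 m/s
V^2 = 3500.6944 m^2/s^2
R_v = 3500.6944 / 0.45
R_v = 7779.3 m

7779.3


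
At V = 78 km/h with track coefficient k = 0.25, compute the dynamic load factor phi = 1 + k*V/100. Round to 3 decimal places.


phi = 1 + k * V / 100
phi = 1 + 0.25 * 78 / 100
phi = 1 + 0.195
phi = 1.195

1.195


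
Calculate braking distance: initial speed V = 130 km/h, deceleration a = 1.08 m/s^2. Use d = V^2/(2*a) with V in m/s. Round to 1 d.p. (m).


Convert speed: V = 130 / 3.6 = 36.1111 m/s
V^2 = 1304.0123
d = 1304.0123 / (2 * 1.08)
d = 1304.0123 / 2.16
d = 603.7 m

603.7


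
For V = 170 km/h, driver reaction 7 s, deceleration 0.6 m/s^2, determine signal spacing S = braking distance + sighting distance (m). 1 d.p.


V = 170 / 3.6 = 47.2222 m/s
Braking distance = 47.2222^2 / (2*0.6) = 1858.2819 m
Sighting distance = 47.2222 * 7 = 330.5556 m
S = 1858.2819 + 330.5556 = 2188.8 m

2188.8


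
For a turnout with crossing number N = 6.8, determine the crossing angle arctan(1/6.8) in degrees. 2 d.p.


1/N = 1/6.8 = 0.147059
angle = arctan(0.147059) = 0.146012 rad
angle = 0.146012 * 180/pi = 8.37 degrees

8.37


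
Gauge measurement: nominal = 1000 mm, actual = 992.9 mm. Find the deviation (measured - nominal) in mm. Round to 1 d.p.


Deviation = measured - nominal
Deviation = 992.9 - 1000
Deviation = -7.1 mm

-7.1


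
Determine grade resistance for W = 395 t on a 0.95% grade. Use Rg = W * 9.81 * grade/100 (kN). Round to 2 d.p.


Rg = W * 9.81 * grade / 100
Rg = 395 * 9.81 * 0.95 / 100
Rg = 3874.95 * 0.0095
Rg = 36.81 kN

36.81


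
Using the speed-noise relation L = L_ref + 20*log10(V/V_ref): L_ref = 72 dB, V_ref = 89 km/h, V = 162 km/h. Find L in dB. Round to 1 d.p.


V/V_ref = 162 / 89 = 1.820225
log10(1.820225) = 0.260125
20 * 0.260125 = 5.2025
L = 72 + 5.2025 = 77.2 dB

77.2


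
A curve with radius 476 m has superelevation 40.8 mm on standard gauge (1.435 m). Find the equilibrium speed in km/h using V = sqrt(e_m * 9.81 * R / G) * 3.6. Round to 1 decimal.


Convert cant: e = 40.8 mm = 0.0408 m
V_ms = sqrt(0.0408 * 9.81 * 476 / 1.435)
V_ms = sqrt(132.76519) = 11.5224 m/s
V = 11.5224 * 3.6 = 41.5 km/h

41.5


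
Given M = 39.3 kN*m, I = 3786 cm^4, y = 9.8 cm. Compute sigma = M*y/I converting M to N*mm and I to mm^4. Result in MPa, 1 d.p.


Convert units:
M = 39.3 kN*m = 39300000 N*mm
y = 9.8 cm = 98 mm
I = 3786 cm^4 = 37860000 mm^4
sigma = 39300000 * 98 / 37860000
sigma = 101.7 MPa

101.7


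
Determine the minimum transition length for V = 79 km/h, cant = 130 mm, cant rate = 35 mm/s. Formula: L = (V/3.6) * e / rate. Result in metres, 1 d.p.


Convert speed: V = 79 / 3.6 = 21.9444 m/s
L = 21.9444 * 130 / 35
L = 2852.7778 / 35
L = 81.5 m

81.5


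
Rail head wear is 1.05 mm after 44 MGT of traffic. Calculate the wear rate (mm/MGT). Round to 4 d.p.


Wear rate = total wear / cumulative tonnage
Rate = 1.05 / 44
Rate = 0.0239 mm/MGT

0.0239


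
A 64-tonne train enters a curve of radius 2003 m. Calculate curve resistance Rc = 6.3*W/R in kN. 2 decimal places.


Rc = 6.3 * W / R
Rc = 6.3 * 64 / 2003
Rc = 403.2 / 2003
Rc = 0.20 kN

0.20


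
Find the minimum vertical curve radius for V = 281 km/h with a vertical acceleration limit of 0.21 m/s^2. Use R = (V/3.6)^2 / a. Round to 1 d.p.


Convert speed: V = 281 / 3.6 = 78.0556 m/s
V^2 = 6092.6698 m^2/s^2
R_v = 6092.6698 / 0.21
R_v = 29012.7 m

29012.7


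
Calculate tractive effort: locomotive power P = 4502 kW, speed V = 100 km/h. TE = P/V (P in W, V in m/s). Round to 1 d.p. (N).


Convert: P = 4502 kW = 4502000 W
V = 100 / 3.6 = 27.7778 m/s
TE = 4502000 / 27.7778
TE = 162072.0 N

162072.0


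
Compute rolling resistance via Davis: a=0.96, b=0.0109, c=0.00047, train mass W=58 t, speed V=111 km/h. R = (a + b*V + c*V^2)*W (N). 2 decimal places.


b*V = 0.0109 * 111 = 1.2099
c*V^2 = 0.00047 * 12321 = 5.79087
R_per_t = 0.96 + 1.2099 + 5.79087 = 7.96077 N/t
R_total = 7.96077 * 58 = 461.72 N

461.72


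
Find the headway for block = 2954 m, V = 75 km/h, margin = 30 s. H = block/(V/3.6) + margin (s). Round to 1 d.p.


V = 75 / 3.6 = 20.8333 m/s
Block traversal time = 2954 / 20.8333 = 141.792 s
Headway = 141.792 + 30
Headway = 171.8 s

171.8


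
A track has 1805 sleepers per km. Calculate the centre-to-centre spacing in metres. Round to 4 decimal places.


Spacing = 1000 m / number of sleepers
Spacing = 1000 / 1805
Spacing = 0.5540 m

0.5540


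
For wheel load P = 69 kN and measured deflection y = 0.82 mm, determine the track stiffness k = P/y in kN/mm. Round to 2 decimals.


Track stiffness k = P / y
k = 69 / 0.82
k = 84.15 kN/mm

84.15


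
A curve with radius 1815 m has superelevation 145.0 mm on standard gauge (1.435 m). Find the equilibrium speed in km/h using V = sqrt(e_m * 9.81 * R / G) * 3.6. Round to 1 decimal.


Convert cant: e = 145.0 mm = 0.1450 m
V_ms = sqrt(0.1450 * 9.81 * 1815 / 1.435)
V_ms = sqrt(1799.126655) = 42.4161 m/s
V = 42.4161 * 3.6 = 152.7 km/h

152.7


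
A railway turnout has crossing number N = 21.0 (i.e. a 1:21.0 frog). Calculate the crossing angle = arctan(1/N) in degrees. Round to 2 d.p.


1/N = 1/21.0 = 0.047619
angle = arctan(0.047619) = 0.047583 rad
angle = 0.047583 * 180/pi = 2.73 degrees

2.73


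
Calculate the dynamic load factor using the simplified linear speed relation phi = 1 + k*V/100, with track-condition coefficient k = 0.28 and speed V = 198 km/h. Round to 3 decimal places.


phi = 1 + k * V / 100
phi = 1 + 0.28 * 198 / 100
phi = 1 + 0.5544
phi = 1.554

1.554


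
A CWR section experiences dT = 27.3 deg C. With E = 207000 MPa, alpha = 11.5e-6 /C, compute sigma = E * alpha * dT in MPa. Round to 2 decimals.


sigma = E * alpha * dT
sigma = 207000 * 11.5e-6 * 27.3
sigma = 2.3805 * 27.3
sigma = 64.99 MPa

64.99


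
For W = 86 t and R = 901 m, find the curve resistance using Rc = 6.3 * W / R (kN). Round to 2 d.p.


Rc = 6.3 * W / R
Rc = 6.3 * 86 / 901
Rc = 541.8 / 901
Rc = 0.60 kN

0.60


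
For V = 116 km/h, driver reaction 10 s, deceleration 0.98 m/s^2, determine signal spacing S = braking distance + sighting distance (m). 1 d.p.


V = 116 / 3.6 = 32.2222 m/s
Braking distance = 32.2222^2 / (2*0.98) = 529.7304 m
Sighting distance = 32.2222 * 10 = 322.2222 m
S = 529.7304 + 322.2222 = 852.0 m

852.0


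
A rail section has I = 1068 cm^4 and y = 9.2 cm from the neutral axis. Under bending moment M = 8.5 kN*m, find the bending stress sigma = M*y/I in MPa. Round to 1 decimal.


Convert units:
M = 8.5 kN*m = 8500000 N*mm
y = 9.2 cm = 92 mm
I = 1068 cm^4 = 10680000 mm^4
sigma = 8500000 * 92 / 10680000
sigma = 73.2 MPa

73.2


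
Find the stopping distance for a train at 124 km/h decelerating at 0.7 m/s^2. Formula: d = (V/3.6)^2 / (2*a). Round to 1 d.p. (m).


Convert speed: V = 124 / 3.6 = 34.4444 m/s
V^2 = 1186.4198
d = 1186.4198 / (2 * 0.7)
d = 1186.4198 / 1.4
d = 847.4 m

847.4


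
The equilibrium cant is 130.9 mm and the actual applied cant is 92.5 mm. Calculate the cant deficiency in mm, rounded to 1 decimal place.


Cant deficiency = equilibrium cant - actual cant
CD = 130.9 - 92.5
CD = 38.4 mm

38.4


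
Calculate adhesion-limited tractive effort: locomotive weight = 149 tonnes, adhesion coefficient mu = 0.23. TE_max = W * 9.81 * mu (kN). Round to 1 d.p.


TE_max = W * g * mu
TE_max = 149 * 9.81 * 0.23
TE_max = 1461.69 * 0.23
TE_max = 336.2 kN

336.2


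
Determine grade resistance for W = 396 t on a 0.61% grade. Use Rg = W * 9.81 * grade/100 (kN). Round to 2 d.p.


Rg = W * 9.81 * grade / 100
Rg = 396 * 9.81 * 0.61 / 100
Rg = 3884.76 * 0.0061
Rg = 23.70 kN

23.70


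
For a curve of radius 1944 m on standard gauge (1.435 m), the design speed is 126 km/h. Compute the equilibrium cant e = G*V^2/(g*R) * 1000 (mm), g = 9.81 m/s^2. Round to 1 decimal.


Convert speed: V = 126 / 3.6 = 35.0 m/s
Apply formula: e = 1.435 * 35.0^2 / (9.81 * 1944)
e = 1.435 * 1225.0 / 19070.64
e = 0.092177 m = 92.2 mm

92.2


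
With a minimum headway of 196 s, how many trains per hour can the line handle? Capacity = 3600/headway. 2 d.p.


Capacity = 3600 / headway
Capacity = 3600 / 196
Capacity = 18.37 trains/hour

18.37


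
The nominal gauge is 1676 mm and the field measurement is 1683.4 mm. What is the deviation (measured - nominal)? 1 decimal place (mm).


Deviation = measured - nominal
Deviation = 1683.4 - 1676
Deviation = 7.4 mm

7.4


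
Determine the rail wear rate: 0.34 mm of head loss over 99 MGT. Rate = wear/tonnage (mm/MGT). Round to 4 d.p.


Wear rate = total wear / cumulative tonnage
Rate = 0.34 / 99
Rate = 0.0034 mm/MGT

0.0034


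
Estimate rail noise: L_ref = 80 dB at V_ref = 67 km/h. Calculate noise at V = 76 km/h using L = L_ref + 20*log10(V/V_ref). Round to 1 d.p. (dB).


V/V_ref = 76 / 67 = 1.134328
log10(1.134328) = 0.054739
20 * 0.054739 = 1.0948
L = 80 + 1.0948 = 81.1 dB

81.1


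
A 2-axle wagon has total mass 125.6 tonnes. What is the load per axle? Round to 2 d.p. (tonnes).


Load per axle = total weight / number of axles
Load = 125.6 / 2
Load = 62.80 tonnes

62.80


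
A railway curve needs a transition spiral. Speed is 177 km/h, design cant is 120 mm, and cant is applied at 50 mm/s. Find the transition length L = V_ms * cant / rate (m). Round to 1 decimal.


Convert speed: V = 177 / 3.6 = 49.1667 m/s
L = 49.1667 * 120 / 50
L = 5900.0 / 50
L = 118.0 m

118.0


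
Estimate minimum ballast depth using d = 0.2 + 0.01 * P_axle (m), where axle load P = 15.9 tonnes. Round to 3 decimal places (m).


d = 0.2 + 0.01 * 15.9
d = 0.2 + 0.159
d = 0.359 m

0.359


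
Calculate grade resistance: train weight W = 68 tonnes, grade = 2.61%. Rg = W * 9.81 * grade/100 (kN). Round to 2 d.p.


Rg = W * 9.81 * grade / 100
Rg = 68 * 9.81 * 2.61 / 100
Rg = 667.08 * 0.0261
Rg = 17.41 kN

17.41


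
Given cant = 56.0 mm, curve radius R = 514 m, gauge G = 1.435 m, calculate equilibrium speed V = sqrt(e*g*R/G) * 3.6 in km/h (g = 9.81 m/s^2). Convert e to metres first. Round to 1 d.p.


Convert cant: e = 56.0 mm = 0.0560 m
V_ms = sqrt(0.0560 * 9.81 * 514 / 1.435)
V_ms = sqrt(196.774244) = 14.0276 m/s
V = 14.0276 * 3.6 = 50.5 km/h

50.5


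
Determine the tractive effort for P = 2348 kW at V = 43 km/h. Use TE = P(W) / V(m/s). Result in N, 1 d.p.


Convert: P = 2348 kW = 2348000 W
V = 43 / 3.6 = 11.9444 m/s
TE = 2348000 / 11.9444
TE = 196576.7 N

196576.7


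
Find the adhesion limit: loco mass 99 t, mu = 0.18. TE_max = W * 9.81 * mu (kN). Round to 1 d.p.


TE_max = W * g * mu
TE_max = 99 * 9.81 * 0.18
TE_max = 971.19 * 0.18
TE_max = 174.8 kN

174.8


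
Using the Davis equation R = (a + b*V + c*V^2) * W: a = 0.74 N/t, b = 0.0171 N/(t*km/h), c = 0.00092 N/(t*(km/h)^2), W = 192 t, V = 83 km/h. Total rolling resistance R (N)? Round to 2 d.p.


b*V = 0.0171 * 83 = 1.4193
c*V^2 = 0.00092 * 6889 = 6.33788
R_per_t = 0.74 + 1.4193 + 6.33788 = 8.49718 N/t
R_total = 8.49718 * 192 = 1631.46 N

1631.46


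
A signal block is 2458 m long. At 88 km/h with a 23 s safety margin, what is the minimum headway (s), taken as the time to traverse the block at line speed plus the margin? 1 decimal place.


V = 88 / 3.6 = 24.4444 m/s
Block traversal time = 2458 / 24.4444 = 100.5545 s
Headway = 100.5545 + 23
Headway = 123.6 s

123.6


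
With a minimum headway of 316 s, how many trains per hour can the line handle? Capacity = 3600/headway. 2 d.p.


Capacity = 3600 / headway
Capacity = 3600 / 316
Capacity = 11.39 trains/hour

11.39


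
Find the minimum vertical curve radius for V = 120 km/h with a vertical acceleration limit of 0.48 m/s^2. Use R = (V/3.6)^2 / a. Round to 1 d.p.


Convert speed: V = 120 / 3.6 = 33.3333 m/s
V^2 = 1111.1111 m^2/s^2
R_v = 1111.1111 / 0.48
R_v = 2314.8 m

2314.8


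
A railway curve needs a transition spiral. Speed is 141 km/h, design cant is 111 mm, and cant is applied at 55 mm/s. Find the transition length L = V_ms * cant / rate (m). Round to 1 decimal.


Convert speed: V = 141 / 3.6 = 39.1667 m/s
L = 39.1667 * 111 / 55
L = 4347.5 / 55
L = 79.0 m

79.0


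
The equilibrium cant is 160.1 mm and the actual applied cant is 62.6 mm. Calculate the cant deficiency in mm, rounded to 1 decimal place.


Cant deficiency = equilibrium cant - actual cant
CD = 160.1 - 62.6
CD = 97.5 mm

97.5


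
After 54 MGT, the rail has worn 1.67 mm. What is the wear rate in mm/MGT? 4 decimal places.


Wear rate = total wear / cumulative tonnage
Rate = 1.67 / 54
Rate = 0.0309 mm/MGT

0.0309


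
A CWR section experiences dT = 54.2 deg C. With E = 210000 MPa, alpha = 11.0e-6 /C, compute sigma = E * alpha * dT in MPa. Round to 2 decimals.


sigma = E * alpha * dT
sigma = 210000 * 11.0e-6 * 54.2
sigma = 2.31 * 54.2
sigma = 125.20 MPa

125.20


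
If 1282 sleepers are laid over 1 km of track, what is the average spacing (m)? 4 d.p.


Spacing = 1000 m / number of sleepers
Spacing = 1000 / 1282
Spacing = 0.7800 m

0.7800


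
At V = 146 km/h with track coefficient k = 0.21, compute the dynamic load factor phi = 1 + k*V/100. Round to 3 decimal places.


phi = 1 + k * V / 100
phi = 1 + 0.21 * 146 / 100
phi = 1 + 0.3066
phi = 1.307

1.307


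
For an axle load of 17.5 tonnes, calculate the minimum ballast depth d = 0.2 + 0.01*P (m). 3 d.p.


d = 0.2 + 0.01 * 17.5
d = 0.2 + 0.175
d = 0.375 m

0.375


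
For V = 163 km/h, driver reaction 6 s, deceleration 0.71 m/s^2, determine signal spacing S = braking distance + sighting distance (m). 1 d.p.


V = 163 / 3.6 = 45.2778 m/s
Braking distance = 45.2778^2 / (2*0.71) = 1443.7163 m
Sighting distance = 45.2778 * 6 = 271.6667 m
S = 1443.7163 + 271.6667 = 1715.4 m

1715.4


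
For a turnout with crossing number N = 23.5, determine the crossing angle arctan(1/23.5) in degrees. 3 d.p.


1/N = 1/23.5 = 0.042553
angle = arctan(0.042553) = 0.042528 rad
angle = 0.042528 * 180/pi = 2.437 degrees

2.437


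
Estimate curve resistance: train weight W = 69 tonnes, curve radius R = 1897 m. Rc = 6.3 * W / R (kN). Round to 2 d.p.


Rc = 6.3 * W / R
Rc = 6.3 * 69 / 1897
Rc = 434.7 / 1897
Rc = 0.23 kN

0.23


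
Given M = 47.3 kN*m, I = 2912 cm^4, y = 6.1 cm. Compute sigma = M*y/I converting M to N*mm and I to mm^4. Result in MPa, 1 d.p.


Convert units:
M = 47.3 kN*m = 47300000 N*mm
y = 6.1 cm = 61 mm
I = 2912 cm^4 = 29120000 mm^4
sigma = 47300000 * 61 / 29120000
sigma = 99.1 MPa

99.1


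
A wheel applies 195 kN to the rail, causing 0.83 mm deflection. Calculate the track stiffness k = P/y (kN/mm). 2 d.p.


Track stiffness k = P / y
k = 195 / 0.83
k = 234.94 kN/mm

234.94


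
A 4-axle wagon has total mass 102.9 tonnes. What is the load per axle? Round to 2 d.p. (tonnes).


Load per axle = total weight / number of axles
Load = 102.9 / 4
Load = 25.73 tonnes

25.73


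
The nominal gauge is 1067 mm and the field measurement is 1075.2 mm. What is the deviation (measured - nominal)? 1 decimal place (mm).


Deviation = measured - nominal
Deviation = 1075.2 - 1067
Deviation = 8.2 mm

8.2


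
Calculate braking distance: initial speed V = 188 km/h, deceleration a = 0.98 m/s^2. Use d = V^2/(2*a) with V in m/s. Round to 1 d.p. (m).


Convert speed: V = 188 / 3.6 = 52.2222 m/s
V^2 = 2727.1605
d = 2727.1605 / (2 * 0.98)
d = 2727.1605 / 1.96
d = 1391.4 m

1391.4


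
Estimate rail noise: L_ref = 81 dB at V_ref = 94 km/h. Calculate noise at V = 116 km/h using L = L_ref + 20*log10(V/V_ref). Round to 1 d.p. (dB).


V/V_ref = 116 / 94 = 1.234043
log10(1.234043) = 0.09133
20 * 0.09133 = 1.8266
L = 81 + 1.8266 = 82.8 dB

82.8


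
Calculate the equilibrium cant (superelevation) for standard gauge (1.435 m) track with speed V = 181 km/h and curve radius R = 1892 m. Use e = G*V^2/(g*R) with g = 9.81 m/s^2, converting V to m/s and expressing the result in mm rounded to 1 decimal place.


Convert speed: V = 181 / 3.6 = 50.2778 m/s
Apply formula: e = 1.435 * 50.2778^2 / (9.81 * 1892)
e = 1.435 * 2527.8549 / 18560.52
e = 0.19544 m = 195.4 mm

195.4


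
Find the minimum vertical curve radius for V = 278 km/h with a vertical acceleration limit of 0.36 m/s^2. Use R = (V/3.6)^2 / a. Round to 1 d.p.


Convert speed: V = 278 / 3.6 = 77.2222 m/s
V^2 = 5963.2716 m^2/s^2
R_v = 5963.2716 / 0.36
R_v = 16564.6 m

16564.6


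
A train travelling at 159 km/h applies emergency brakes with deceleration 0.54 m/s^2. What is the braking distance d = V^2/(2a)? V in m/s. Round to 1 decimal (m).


Convert speed: V = 159 / 3.6 = 44.1667 m/s
V^2 = 1950.6944
d = 1950.6944 / (2 * 0.54)
d = 1950.6944 / 1.08
d = 1806.2 m

1806.2


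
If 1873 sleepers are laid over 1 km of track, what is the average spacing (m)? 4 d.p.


Spacing = 1000 m / number of sleepers
Spacing = 1000 / 1873
Spacing = 0.5339 m

0.5339


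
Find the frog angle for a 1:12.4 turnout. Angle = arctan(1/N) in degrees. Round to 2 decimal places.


1/N = 1/12.4 = 0.080645
angle = arctan(0.080645) = 0.080471 rad
angle = 0.080471 * 180/pi = 4.61 degrees

4.61


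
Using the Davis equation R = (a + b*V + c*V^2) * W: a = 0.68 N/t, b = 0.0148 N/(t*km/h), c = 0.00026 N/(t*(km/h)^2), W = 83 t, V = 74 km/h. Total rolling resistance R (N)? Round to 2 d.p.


b*V = 0.0148 * 74 = 1.0952
c*V^2 = 0.00026 * 5476 = 1.42376
R_per_t = 0.68 + 1.0952 + 1.42376 = 3.19896 N/t
R_total = 3.19896 * 83 = 265.51 N

265.51


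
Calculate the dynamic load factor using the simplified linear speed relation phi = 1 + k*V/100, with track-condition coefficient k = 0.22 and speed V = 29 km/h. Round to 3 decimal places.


phi = 1 + k * V / 100
phi = 1 + 0.22 * 29 / 100
phi = 1 + 0.0638
phi = 1.064

1.064


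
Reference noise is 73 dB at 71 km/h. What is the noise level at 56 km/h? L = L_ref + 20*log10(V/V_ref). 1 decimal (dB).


V/V_ref = 56 / 71 = 0.788732
log10(0.788732) = -0.10307
20 * -0.10307 = -2.0614
L = 73 + -2.0614 = 70.9 dB

70.9


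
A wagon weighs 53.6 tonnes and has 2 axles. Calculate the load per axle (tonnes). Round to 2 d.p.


Load per axle = total weight / number of axles
Load = 53.6 / 2
Load = 26.80 tonnes

26.80


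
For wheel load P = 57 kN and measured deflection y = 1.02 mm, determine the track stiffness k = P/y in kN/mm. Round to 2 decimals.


Track stiffness k = P / y
k = 57 / 1.02
k = 55.88 kN/mm

55.88


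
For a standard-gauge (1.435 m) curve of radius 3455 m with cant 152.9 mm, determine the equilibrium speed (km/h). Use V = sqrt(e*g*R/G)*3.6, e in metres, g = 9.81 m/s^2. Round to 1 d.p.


Convert cant: e = 152.9 mm = 0.1529 m
V_ms = sqrt(0.1529 * 9.81 * 3455 / 1.435)
V_ms = sqrt(3611.375467) = 60.0947 m/s
V = 60.0947 * 3.6 = 216.3 km/h

216.3


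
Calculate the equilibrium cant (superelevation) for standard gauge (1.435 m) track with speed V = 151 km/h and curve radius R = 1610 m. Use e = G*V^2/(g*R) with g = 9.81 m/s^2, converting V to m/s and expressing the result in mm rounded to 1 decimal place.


Convert speed: V = 151 / 3.6 = 41.9444 m/s
Apply formula: e = 1.435 * 41.9444^2 / (9.81 * 1610)
e = 1.435 * 1759.3364 / 15794.1
e = 0.159848 m = 159.8 mm

159.8


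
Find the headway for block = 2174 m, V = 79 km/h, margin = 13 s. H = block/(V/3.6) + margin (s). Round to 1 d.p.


V = 79 / 3.6 = 21.9444 m/s
Block traversal time = 2174 / 21.9444 = 99.0684 s
Headway = 99.0684 + 13
Headway = 112.1 s

112.1


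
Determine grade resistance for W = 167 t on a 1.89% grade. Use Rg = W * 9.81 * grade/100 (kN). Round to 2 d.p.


Rg = W * 9.81 * grade / 100
Rg = 167 * 9.81 * 1.89 / 100
Rg = 1638.27 * 0.0189
Rg = 30.96 kN

30.96


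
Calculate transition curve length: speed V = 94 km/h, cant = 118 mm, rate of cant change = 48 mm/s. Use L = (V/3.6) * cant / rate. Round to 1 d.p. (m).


Convert speed: V = 94 / 3.6 = 26.1111 m/s
L = 26.1111 * 118 / 48
L = 3081.1111 / 48
L = 64.2 m

64.2


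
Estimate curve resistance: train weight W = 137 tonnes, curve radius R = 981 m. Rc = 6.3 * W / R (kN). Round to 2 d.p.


Rc = 6.3 * W / R
Rc = 6.3 * 137 / 981
Rc = 863.1 / 981
Rc = 0.88 kN

0.88


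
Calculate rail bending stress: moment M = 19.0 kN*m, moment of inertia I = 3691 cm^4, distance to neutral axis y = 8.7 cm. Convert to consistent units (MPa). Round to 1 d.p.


Convert units:
M = 19.0 kN*m = 19000000 N*mm
y = 8.7 cm = 87 mm
I = 3691 cm^4 = 36910000 mm^4
sigma = 19000000 * 87 / 36910000
sigma = 44.8 MPa

44.8


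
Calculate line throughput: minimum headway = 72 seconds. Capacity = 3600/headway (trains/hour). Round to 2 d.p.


Capacity = 3600 / headway
Capacity = 3600 / 72
Capacity = 50.00 trains/hour

50.00


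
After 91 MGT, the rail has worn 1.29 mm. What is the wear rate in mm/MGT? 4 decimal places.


Wear rate = total wear / cumulative tonnage
Rate = 1.29 / 91
Rate = 0.0142 mm/MGT

0.0142


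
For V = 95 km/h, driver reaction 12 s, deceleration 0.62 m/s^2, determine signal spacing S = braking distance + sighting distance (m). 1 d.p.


V = 95 / 3.6 = 26.3889 m/s
Braking distance = 26.3889^2 / (2*0.62) = 561.5915 m
Sighting distance = 26.3889 * 12 = 316.6667 m
S = 561.5915 + 316.6667 = 878.3 m

878.3


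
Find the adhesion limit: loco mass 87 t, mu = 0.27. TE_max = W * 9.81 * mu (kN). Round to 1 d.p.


TE_max = W * g * mu
TE_max = 87 * 9.81 * 0.27
TE_max = 853.47 * 0.27
TE_max = 230.4 kN

230.4


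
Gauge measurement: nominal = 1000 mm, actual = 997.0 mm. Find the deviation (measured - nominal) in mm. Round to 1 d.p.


Deviation = measured - nominal
Deviation = 997.0 - 1000
Deviation = -3.0 mm

-3.0


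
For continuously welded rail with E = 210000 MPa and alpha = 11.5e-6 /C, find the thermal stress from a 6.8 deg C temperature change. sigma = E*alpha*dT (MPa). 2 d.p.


sigma = E * alpha * dT
sigma = 210000 * 11.5e-6 * 6.8
sigma = 2.415 * 6.8
sigma = 16.42 MPa

16.42


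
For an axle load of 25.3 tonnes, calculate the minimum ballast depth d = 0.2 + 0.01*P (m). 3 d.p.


d = 0.2 + 0.01 * 25.3
d = 0.2 + 0.253
d = 0.453 m

0.453


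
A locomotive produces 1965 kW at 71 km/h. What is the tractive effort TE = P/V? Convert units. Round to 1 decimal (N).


Convert: P = 1965 kW = 1965000 W
V = 71 / 3.6 = 19.7222 m/s
TE = 1965000 / 19.7222
TE = 99633.8 N

99633.8


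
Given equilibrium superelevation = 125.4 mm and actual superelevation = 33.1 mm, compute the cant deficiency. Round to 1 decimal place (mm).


Cant deficiency = equilibrium cant - actual cant
CD = 125.4 - 33.1
CD = 92.3 mm

92.3


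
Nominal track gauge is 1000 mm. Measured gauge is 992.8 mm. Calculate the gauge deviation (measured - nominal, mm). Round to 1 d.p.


Deviation = measured - nominal
Deviation = 992.8 - 1000
Deviation = -7.2 mm

-7.2


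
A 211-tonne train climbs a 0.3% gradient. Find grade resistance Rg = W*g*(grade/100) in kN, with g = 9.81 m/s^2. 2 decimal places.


Rg = W * 9.81 * grade / 100
Rg = 211 * 9.81 * 0.3 / 100
Rg = 2069.91 * 0.003
Rg = 6.21 kN

6.21


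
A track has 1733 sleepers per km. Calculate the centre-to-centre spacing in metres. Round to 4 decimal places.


Spacing = 1000 m / number of sleepers
Spacing = 1000 / 1733
Spacing = 0.5770 m

0.5770


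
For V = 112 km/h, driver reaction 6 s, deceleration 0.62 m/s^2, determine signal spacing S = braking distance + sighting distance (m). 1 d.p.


V = 112 / 3.6 = 31.1111 m/s
Braking distance = 31.1111^2 / (2*0.62) = 780.5655 m
Sighting distance = 31.1111 * 6 = 186.6667 m
S = 780.5655 + 186.6667 = 967.2 m

967.2


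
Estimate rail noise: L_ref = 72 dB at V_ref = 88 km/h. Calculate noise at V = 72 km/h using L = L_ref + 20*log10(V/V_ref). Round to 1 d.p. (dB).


V/V_ref = 72 / 88 = 0.818182
log10(0.818182) = -0.08715
20 * -0.08715 = -1.743
L = 72 + -1.743 = 70.3 dB

70.3


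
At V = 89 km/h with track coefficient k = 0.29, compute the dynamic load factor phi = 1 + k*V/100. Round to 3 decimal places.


phi = 1 + k * V / 100
phi = 1 + 0.29 * 89 / 100
phi = 1 + 0.2581
phi = 1.258

1.258


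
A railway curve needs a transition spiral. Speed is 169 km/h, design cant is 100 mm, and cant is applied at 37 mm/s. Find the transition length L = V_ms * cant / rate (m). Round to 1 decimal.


Convert speed: V = 169 / 3.6 = 46.9444 m/s
L = 46.9444 * 100 / 37
L = 4694.4444 / 37
L = 126.9 m

126.9


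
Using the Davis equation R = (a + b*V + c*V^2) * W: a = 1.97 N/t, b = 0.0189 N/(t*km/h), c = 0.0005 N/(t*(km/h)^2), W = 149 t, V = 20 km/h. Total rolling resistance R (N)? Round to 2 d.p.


b*V = 0.0189 * 20 = 0.378
c*V^2 = 0.0005 * 400 = 0.2
R_per_t = 1.97 + 0.378 + 0.2 = 2.548 N/t
R_total = 2.548 * 149 = 379.65 N

379.65


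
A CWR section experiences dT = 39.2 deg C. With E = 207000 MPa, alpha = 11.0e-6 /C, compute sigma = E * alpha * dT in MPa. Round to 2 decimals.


sigma = E * alpha * dT
sigma = 207000 * 11.0e-6 * 39.2
sigma = 2.277 * 39.2
sigma = 89.26 MPa

89.26


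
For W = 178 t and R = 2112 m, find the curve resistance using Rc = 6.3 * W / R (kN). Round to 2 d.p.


Rc = 6.3 * W / R
Rc = 6.3 * 178 / 2112
Rc = 1121.4 / 2112
Rc = 0.53 kN

0.53


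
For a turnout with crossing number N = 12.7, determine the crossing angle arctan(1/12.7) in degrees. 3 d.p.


1/N = 1/12.7 = 0.07874
angle = arctan(0.07874) = 0.078578 rad
angle = 0.078578 * 180/pi = 4.502 degrees

4.502


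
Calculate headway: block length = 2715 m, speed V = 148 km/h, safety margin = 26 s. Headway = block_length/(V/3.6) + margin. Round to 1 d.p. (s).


V = 148 / 3.6 = 41.1111 m/s
Block traversal time = 2715 / 41.1111 = 66.0405 s
Headway = 66.0405 + 26
Headway = 92.0 s

92.0


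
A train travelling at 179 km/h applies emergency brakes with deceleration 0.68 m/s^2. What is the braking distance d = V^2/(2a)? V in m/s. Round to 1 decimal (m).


Convert speed: V = 179 / 3.6 = 49.7222 m/s
V^2 = 2472.2994
d = 2472.2994 / (2 * 0.68)
d = 2472.2994 / 1.36
d = 1817.9 m

1817.9


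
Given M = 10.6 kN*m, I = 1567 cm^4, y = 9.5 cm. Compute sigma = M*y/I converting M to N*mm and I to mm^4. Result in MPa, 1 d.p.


Convert units:
M = 10.6 kN*m = 10600000 N*mm
y = 9.5 cm = 95 mm
I = 1567 cm^4 = 15670000 mm^4
sigma = 10600000 * 95 / 15670000
sigma = 64.3 MPa

64.3


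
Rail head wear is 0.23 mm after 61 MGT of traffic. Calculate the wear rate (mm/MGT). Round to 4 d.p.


Wear rate = total wear / cumulative tonnage
Rate = 0.23 / 61
Rate = 0.0038 mm/MGT

0.0038


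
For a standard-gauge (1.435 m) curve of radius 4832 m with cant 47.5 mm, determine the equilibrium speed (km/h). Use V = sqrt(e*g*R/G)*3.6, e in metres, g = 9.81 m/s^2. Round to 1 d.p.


Convert cant: e = 47.5 mm = 0.0475 m
V_ms = sqrt(0.0475 * 9.81 * 4832 / 1.435)
V_ms = sqrt(1569.053101) = 39.6113 m/s
V = 39.6113 * 3.6 = 142.6 km/h

142.6


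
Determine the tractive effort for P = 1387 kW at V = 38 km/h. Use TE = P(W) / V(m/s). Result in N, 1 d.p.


Convert: P = 1387 kW = 1387000 W
V = 38 / 3.6 = 10.5556 m/s
TE = 1387000 / 10.5556
TE = 131400.0 N

131400.0


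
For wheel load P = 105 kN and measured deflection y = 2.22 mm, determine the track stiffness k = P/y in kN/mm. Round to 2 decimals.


Track stiffness k = P / y
k = 105 / 2.22
k = 47.30 kN/mm

47.30


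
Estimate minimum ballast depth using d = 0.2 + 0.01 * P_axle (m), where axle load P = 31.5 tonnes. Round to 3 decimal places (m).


d = 0.2 + 0.01 * 31.5
d = 0.2 + 0.315
d = 0.515 m

0.515


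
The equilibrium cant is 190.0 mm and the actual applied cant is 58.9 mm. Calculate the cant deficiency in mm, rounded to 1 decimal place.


Cant deficiency = equilibrium cant - actual cant
CD = 190.0 - 58.9
CD = 131.1 mm

131.1


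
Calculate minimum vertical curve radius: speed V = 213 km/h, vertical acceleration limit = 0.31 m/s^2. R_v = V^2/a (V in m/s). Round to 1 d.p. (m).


Convert speed: V = 213 / 3.6 = 59.1667 m/s
V^2 = 3500.6944 m^2/s^2
R_v = 3500.6944 / 0.31
R_v = 11292.6 m

11292.6


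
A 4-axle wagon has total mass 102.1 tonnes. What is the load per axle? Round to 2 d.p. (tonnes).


Load per axle = total weight / number of axles
Load = 102.1 / 4
Load = 25.53 tonnes

25.53


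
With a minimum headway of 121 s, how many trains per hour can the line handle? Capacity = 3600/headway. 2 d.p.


Capacity = 3600 / headway
Capacity = 3600 / 121
Capacity = 29.75 trains/hour

29.75


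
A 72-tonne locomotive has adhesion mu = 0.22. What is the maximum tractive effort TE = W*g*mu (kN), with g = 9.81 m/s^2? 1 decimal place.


TE_max = W * g * mu
TE_max = 72 * 9.81 * 0.22
TE_max = 706.32 * 0.22
TE_max = 155.4 kN

155.4


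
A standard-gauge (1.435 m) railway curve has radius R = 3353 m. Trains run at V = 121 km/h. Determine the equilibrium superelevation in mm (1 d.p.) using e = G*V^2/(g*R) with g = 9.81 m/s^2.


Convert speed: V = 121 / 3.6 = 33.6111 m/s
Apply formula: e = 1.435 * 33.6111^2 / (9.81 * 3353)
e = 1.435 * 1129.7068 / 32892.93
e = 0.049285 m = 49.3 mm

49.3


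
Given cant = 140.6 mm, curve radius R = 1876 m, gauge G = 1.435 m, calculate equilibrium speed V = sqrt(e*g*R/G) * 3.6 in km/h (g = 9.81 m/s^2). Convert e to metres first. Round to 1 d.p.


Convert cant: e = 140.6 mm = 0.1406 m
V_ms = sqrt(0.1406 * 9.81 * 1876 / 1.435)
V_ms = sqrt(1803.164137) = 42.4637 m/s
V = 42.4637 * 3.6 = 152.9 km/h

152.9


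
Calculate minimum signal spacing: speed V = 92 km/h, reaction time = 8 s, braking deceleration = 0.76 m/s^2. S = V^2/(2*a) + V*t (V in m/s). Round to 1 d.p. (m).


V = 92 / 3.6 = 25.5556 m/s
Braking distance = 25.5556^2 / (2*0.76) = 429.6621 m
Sighting distance = 25.5556 * 8 = 204.4444 m
S = 429.6621 + 204.4444 = 634.1 m

634.1


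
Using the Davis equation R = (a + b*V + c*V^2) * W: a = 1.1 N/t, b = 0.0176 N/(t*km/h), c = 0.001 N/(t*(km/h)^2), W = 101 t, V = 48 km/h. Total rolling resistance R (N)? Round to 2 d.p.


b*V = 0.0176 * 48 = 0.8448
c*V^2 = 0.001 * 2304 = 2.304
R_per_t = 1.1 + 0.8448 + 2.304 = 4.2488 N/t
R_total = 4.2488 * 101 = 429.13 N

429.13


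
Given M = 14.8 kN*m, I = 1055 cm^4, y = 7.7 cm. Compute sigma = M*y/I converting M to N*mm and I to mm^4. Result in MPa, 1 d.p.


Convert units:
M = 14.8 kN*m = 14800000 N*mm
y = 7.7 cm = 77 mm
I = 1055 cm^4 = 10550000 mm^4
sigma = 14800000 * 77 / 10550000
sigma = 108.0 MPa

108.0


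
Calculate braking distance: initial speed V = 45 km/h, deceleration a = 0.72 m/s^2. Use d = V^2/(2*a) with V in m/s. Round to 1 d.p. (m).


Convert speed: V = 45 / 3.6 = 12.5 m/s
V^2 = 156.25
d = 156.25 / (2 * 0.72)
d = 156.25 / 1.44
d = 108.5 m

108.5


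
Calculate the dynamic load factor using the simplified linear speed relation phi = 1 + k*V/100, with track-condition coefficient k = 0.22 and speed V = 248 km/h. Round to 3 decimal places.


phi = 1 + k * V / 100
phi = 1 + 0.22 * 248 / 100
phi = 1 + 0.5456
phi = 1.546

1.546


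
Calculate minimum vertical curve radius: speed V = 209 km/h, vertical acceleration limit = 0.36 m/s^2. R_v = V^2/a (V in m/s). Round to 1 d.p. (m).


Convert speed: V = 209 / 3.6 = 58.0556 m/s
V^2 = 3370.4475 m^2/s^2
R_v = 3370.4475 / 0.36
R_v = 9362.4 m

9362.4


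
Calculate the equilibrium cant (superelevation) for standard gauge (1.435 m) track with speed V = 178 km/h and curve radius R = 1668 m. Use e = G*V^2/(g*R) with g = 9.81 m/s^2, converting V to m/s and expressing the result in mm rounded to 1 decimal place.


Convert speed: V = 178 / 3.6 = 49.4444 m/s
Apply formula: e = 1.435 * 49.4444^2 / (9.81 * 1668)
e = 1.435 * 2444.7531 / 16363.08
e = 0.214399 m = 214.4 mm

214.4


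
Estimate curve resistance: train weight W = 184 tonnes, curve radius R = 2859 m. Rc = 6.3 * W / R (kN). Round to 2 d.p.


Rc = 6.3 * W / R
Rc = 6.3 * 184 / 2859
Rc = 1159.2 / 2859
Rc = 0.41 kN

0.41


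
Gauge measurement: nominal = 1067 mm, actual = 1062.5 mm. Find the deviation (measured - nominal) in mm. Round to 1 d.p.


Deviation = measured - nominal
Deviation = 1062.5 - 1067
Deviation = -4.5 mm

-4.5


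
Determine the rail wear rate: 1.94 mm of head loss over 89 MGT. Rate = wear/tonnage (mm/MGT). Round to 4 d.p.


Wear rate = total wear / cumulative tonnage
Rate = 1.94 / 89
Rate = 0.0218 mm/MGT

0.0218


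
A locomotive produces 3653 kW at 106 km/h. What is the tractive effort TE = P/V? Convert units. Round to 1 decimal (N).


Convert: P = 3653 kW = 3653000 W
V = 106 / 3.6 = 29.4444 m/s
TE = 3653000 / 29.4444
TE = 124064.2 N

124064.2


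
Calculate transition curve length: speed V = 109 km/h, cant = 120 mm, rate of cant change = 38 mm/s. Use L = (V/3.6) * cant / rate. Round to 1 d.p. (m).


Convert speed: V = 109 / 3.6 = 30.2778 m/s
L = 30.2778 * 120 / 38
L = 3633.3333 / 38
L = 95.6 m

95.6


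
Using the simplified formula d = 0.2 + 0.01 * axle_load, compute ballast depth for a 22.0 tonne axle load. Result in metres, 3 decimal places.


d = 0.2 + 0.01 * 22.0
d = 0.2 + 0.22
d = 0.420 m

0.420


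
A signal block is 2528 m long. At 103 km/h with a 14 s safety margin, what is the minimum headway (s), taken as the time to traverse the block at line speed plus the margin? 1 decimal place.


V = 103 / 3.6 = 28.6111 m/s
Block traversal time = 2528 / 28.6111 = 88.3573 s
Headway = 88.3573 + 14
Headway = 102.4 s

102.4


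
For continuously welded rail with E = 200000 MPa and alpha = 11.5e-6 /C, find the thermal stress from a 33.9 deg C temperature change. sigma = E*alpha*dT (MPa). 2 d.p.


sigma = E * alpha * dT
sigma = 200000 * 11.5e-6 * 33.9
sigma = 2.3 * 33.9
sigma = 77.97 MPa

77.97


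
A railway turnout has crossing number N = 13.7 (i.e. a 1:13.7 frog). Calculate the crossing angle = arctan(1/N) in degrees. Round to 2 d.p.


1/N = 1/13.7 = 0.072993
angle = arctan(0.072993) = 0.072863 rad
angle = 0.072863 * 180/pi = 4.17 degrees

4.17


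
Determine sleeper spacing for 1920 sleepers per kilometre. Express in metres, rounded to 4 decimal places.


Spacing = 1000 m / number of sleepers
Spacing = 1000 / 1920
Spacing = 0.5208 m

0.5208


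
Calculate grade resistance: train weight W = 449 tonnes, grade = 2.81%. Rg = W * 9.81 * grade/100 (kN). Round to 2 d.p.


Rg = W * 9.81 * grade / 100
Rg = 449 * 9.81 * 2.81 / 100
Rg = 4404.69 * 0.0281
Rg = 123.77 kN

123.77


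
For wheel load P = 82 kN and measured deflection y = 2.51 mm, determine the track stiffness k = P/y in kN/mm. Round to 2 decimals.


Track stiffness k = P / y
k = 82 / 2.51
k = 32.67 kN/mm

32.67


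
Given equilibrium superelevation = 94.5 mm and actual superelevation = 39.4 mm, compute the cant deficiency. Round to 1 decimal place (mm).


Cant deficiency = equilibrium cant - actual cant
CD = 94.5 - 39.4
CD = 55.1 mm

55.1


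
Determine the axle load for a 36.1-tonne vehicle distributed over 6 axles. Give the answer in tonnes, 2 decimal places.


Load per axle = total weight / number of axles
Load = 36.1 / 6
Load = 6.02 tonnes

6.02


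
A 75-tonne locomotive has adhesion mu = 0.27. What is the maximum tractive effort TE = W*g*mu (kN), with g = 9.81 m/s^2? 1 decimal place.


TE_max = W * g * mu
TE_max = 75 * 9.81 * 0.27
TE_max = 735.75 * 0.27
TE_max = 198.7 kN

198.7


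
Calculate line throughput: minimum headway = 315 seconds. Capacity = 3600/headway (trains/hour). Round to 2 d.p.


Capacity = 3600 / headway
Capacity = 3600 / 315
Capacity = 11.43 trains/hour

11.43


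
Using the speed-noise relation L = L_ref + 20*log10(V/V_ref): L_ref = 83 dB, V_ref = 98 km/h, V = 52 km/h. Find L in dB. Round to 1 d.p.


V/V_ref = 52 / 98 = 0.530612
log10(0.530612) = -0.275223
20 * -0.275223 = -5.5045
L = 83 + -5.5045 = 77.5 dB

77.5


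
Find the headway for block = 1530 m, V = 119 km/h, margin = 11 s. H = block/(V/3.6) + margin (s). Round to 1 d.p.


V = 119 / 3.6 = 33.0556 m/s
Block traversal time = 1530 / 33.0556 = 46.2857 s
Headway = 46.2857 + 11
Headway = 57.3 s

57.3


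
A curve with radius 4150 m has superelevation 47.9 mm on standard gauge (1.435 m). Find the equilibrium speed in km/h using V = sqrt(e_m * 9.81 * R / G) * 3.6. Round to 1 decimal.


Convert cant: e = 47.9 mm = 0.0479 m
V_ms = sqrt(0.0479 * 9.81 * 4150 / 1.435)
V_ms = sqrt(1358.941359) = 36.8638 m/s
V = 36.8638 * 3.6 = 132.7 km/h

132.7


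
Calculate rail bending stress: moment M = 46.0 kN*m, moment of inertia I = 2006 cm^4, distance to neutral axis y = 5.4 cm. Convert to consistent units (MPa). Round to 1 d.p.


Convert units:
M = 46.0 kN*m = 46000000 N*mm
y = 5.4 cm = 54 mm
I = 2006 cm^4 = 20060000 mm^4
sigma = 46000000 * 54 / 20060000
sigma = 123.8 MPa

123.8


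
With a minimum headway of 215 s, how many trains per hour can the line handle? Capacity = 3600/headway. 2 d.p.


Capacity = 3600 / headway
Capacity = 3600 / 215
Capacity = 16.74 trains/hour

16.74


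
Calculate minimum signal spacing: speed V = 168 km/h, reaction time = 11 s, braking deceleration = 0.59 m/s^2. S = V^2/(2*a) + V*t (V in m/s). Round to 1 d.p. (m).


V = 168 / 3.6 = 46.6667 m/s
Braking distance = 46.6667^2 / (2*0.59) = 1845.5744 m
Sighting distance = 46.6667 * 11 = 513.3333 m
S = 1845.5744 + 513.3333 = 2358.9 m

2358.9
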